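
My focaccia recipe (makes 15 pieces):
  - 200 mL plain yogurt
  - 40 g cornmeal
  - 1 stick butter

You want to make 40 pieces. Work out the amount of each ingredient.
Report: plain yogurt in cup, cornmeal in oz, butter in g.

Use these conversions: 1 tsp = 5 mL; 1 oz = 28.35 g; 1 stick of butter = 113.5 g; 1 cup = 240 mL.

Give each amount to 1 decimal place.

plain yogurt: 2.2 cup; cornmeal: 3.8 oz; butter: 302.7 g

Scaling factor: 40/15 = 8/3.
plain yogurt: 200 mL × 8/3 ÷ 240 mL/cup ≈ 2.2 cup
cornmeal: 40 g × 8/3 ÷ 28.35 g/oz ≈ 3.8 oz
butter: 1 stick × 8/3 × 113.5 g/stick ≈ 302.7 g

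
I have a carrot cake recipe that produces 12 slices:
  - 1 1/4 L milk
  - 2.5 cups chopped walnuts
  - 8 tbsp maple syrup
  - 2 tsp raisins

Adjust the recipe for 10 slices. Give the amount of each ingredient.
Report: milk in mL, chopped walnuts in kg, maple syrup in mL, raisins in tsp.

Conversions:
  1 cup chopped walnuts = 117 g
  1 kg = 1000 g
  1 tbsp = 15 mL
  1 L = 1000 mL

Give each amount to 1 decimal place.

milk: 1041.7 mL; chopped walnuts: 0.2 kg; maple syrup: 100.0 mL; raisins: 1.7 tsp

Scaling factor: 10/12 = 5/6.
milk: 1.25 L × 5/6 × 1000 mL/L ≈ 1041.7 mL
chopped walnuts: 2.5 cup × 5/6 × 117 g/cup ÷ 1000 g/kg ≈ 0.2 kg
maple syrup: 8 tbsp × 5/6 × 15 mL/tbsp = 100.0 mL
raisins: 2 tsp × 5/6 ≈ 1.7 tsp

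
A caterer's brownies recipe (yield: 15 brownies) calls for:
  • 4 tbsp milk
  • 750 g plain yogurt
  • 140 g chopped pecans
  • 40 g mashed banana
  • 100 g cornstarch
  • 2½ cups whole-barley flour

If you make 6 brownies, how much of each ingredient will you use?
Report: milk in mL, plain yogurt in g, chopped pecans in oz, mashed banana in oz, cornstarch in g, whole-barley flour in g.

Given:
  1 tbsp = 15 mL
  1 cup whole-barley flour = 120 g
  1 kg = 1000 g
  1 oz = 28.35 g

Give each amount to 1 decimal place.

Scaling factor: 6/15 = 2/5 = 0.4.
milk: 4 tbsp × 2/5 × 15 mL/tbsp = 24.0 mL
plain yogurt: 750 g × 2/5 = 300.0 g
chopped pecans: 140 g × 2/5 ÷ 28.35 g/oz ≈ 2.0 oz
mashed banana: 40 g × 2/5 ÷ 28.35 g/oz ≈ 0.6 oz
cornstarch: 100 g × 2/5 = 40.0 g
whole-barley flour: 2.5 cup × 2/5 × 120 g/cup = 120.0 g

milk: 24.0 mL; plain yogurt: 300.0 g; chopped pecans: 2.0 oz; mashed banana: 0.6 oz; cornstarch: 40.0 g; whole-barley flour: 120.0 g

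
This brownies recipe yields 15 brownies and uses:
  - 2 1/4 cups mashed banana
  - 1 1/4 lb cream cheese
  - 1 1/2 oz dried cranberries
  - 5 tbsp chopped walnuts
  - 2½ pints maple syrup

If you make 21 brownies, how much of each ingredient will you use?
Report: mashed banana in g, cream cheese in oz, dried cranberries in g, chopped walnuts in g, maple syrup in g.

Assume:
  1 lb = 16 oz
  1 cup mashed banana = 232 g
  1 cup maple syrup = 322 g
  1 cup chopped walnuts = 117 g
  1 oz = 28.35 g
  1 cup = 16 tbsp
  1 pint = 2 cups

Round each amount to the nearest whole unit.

mashed banana: 731 g; cream cheese: 28 oz; dried cranberries: 60 g; chopped walnuts: 51 g; maple syrup: 2254 g

Scaling factor: 21/15 = 7/5 = 1.4.
mashed banana: 2.25 cup × 7/5 × 232 g/cup ≈ 731 g
cream cheese: 1.25 lb × 7/5 × 16 oz/lb = 28 oz
dried cranberries: 1.5 oz × 7/5 × 28.35 g/oz ≈ 60 g
chopped walnuts: 5 tbsp × 7/5 ÷ 16 tbsp/cup × 117 g/cup ≈ 51 g
maple syrup: 2.5 pint × 7/5 × 2 cup/pint × 322 g/cup = 2254 g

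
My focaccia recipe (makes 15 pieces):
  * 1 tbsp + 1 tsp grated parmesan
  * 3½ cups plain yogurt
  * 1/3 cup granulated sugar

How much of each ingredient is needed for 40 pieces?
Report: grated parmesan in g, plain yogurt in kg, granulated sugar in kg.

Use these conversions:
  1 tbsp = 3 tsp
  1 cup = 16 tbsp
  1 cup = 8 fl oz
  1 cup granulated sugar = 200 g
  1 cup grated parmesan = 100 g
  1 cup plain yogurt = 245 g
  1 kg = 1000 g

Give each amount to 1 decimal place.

grated parmesan: 22.2 g; plain yogurt: 2.3 kg; granulated sugar: 0.2 kg

Scaling factor: 40/15 = 8/3.
grated parmesan: (1 tbsp + 1 tsp = 4/3 tbsp) × 8/3 ÷ 16 tbsp/cup × 100 g/cup ≈ 22.2 g
plain yogurt: 3.5 cup × 8/3 × 245 g/cup ÷ 1000 g/kg ≈ 2.3 kg
granulated sugar: 1/3 cup × 8/3 × 200 g/cup ÷ 1000 g/kg ≈ 0.2 kg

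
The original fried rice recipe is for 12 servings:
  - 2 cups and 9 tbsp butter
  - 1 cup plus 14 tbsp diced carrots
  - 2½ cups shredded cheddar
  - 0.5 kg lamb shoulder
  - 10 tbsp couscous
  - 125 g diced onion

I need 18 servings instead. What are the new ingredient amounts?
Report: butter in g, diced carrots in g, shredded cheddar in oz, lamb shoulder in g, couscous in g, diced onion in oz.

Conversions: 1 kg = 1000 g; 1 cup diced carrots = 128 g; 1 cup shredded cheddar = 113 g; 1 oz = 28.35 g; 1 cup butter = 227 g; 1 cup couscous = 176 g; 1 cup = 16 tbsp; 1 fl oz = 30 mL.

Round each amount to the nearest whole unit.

Scaling factor: 18/12 = 3/2 = 1.5.
butter: (2 cup + 9 tbsp = 2.5625 cup) × 3/2 × 227 g/cup ≈ 873 g
diced carrots: (1 cup + 14 tbsp = 1.875 cup) × 3/2 × 128 g/cup = 360 g
shredded cheddar: 2.5 cup × 3/2 × 113 g/cup ÷ 28.35 g/oz ≈ 15 oz
lamb shoulder: 0.5 kg × 3/2 × 1000 g/kg = 750 g
couscous: 10 tbsp × 3/2 ÷ 16 tbsp/cup × 176 g/cup = 165 g
diced onion: 125 g × 3/2 ÷ 28.35 g/oz ≈ 7 oz

butter: 873 g; diced carrots: 360 g; shredded cheddar: 15 oz; lamb shoulder: 750 g; couscous: 165 g; diced onion: 7 oz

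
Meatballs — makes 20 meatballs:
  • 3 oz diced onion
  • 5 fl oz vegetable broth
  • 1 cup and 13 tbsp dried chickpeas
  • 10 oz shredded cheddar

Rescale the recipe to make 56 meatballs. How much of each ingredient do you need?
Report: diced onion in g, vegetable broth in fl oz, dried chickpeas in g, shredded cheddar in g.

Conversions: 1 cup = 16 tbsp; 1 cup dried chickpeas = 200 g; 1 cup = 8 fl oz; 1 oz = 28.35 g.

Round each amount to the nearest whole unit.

diced onion: 238 g; vegetable broth: 14 fl oz; dried chickpeas: 1015 g; shredded cheddar: 794 g

Scaling factor: 56/20 = 14/5 = 2.8.
diced onion: 3 oz × 14/5 × 28.35 g/oz ≈ 238 g
vegetable broth: 5 fl oz × 14/5 = 14 fl oz
dried chickpeas: (1 cup + 13 tbsp = 1.8125 cup) × 14/5 × 200 g/cup = 1015 g
shredded cheddar: 10 oz × 14/5 × 28.35 g/oz ≈ 794 g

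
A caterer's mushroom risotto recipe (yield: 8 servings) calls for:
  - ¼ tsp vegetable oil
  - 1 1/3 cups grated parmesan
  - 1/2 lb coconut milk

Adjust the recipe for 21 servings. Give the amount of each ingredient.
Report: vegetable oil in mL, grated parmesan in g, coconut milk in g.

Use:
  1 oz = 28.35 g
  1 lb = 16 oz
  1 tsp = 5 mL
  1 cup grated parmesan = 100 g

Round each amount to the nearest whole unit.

vegetable oil: 3 mL; grated parmesan: 350 g; coconut milk: 595 g

Scaling factor: 21/8 = 2.625.
vegetable oil: 0.25 tsp × 21/8 × 5 mL/tsp ≈ 3 mL
grated parmesan: 4/3 cup × 21/8 × 100 g/cup = 350 g
coconut milk: 0.5 lb × 21/8 × 16 oz/lb × 28.35 g/oz ≈ 595 g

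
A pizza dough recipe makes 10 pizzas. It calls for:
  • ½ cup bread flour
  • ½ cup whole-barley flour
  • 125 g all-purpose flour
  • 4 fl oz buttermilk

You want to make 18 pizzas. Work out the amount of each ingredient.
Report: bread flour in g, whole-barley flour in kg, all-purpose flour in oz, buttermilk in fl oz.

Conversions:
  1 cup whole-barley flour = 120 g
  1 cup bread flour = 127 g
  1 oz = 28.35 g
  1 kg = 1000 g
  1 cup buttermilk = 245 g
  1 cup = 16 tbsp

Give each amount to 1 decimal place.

Scaling factor: 18/10 = 9/5 = 1.8.
bread flour: 0.5 cup × 9/5 × 127 g/cup = 114.3 g
whole-barley flour: 0.5 cup × 9/5 × 120 g/cup ÷ 1000 g/kg ≈ 0.1 kg
all-purpose flour: 125 g × 9/5 ÷ 28.35 g/oz ≈ 7.9 oz
buttermilk: 4 fl oz × 9/5 = 7.2 fl oz

bread flour: 114.3 g; whole-barley flour: 0.1 kg; all-purpose flour: 7.9 oz; buttermilk: 7.2 fl oz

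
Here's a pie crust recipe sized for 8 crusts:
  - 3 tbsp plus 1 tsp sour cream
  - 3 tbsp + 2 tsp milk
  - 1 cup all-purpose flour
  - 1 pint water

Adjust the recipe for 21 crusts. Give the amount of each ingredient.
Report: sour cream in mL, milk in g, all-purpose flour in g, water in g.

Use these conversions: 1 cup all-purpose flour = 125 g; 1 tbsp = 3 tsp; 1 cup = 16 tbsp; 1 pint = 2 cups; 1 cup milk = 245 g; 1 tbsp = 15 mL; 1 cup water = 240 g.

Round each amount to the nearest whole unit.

sour cream: 131 mL; milk: 147 g; all-purpose flour: 328 g; water: 1260 g

Scaling factor: 21/8 = 2.625.
sour cream: (3 tbsp + 1 tsp = 10/3 tbsp) × 21/8 × 15 mL/tbsp ≈ 131 mL
milk: (3 tbsp + 2 tsp = 11/3 tbsp) × 21/8 ÷ 16 tbsp/cup × 245 g/cup ≈ 147 g
all-purpose flour: 1 cup × 21/8 × 125 g/cup ≈ 328 g
water: 1 pint × 21/8 × 2 cup/pint × 240 g/cup = 1260 g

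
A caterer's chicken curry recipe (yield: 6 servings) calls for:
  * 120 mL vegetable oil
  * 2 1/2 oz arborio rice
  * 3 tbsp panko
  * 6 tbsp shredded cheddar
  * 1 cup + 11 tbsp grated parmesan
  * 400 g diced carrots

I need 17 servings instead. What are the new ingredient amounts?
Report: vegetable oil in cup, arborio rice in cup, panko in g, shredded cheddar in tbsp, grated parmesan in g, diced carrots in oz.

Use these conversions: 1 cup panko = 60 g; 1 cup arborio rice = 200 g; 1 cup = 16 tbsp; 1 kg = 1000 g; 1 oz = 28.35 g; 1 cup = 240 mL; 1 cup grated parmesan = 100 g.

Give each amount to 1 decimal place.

vegetable oil: 1.4 cup; arborio rice: 1.0 cup; panko: 31.9 g; shredded cheddar: 17.0 tbsp; grated parmesan: 478.1 g; diced carrots: 40.0 oz

Scaling factor: 17/6.
vegetable oil: 120 mL × 17/6 ÷ 240 mL/cup ≈ 1.4 cup
arborio rice: 2.5 oz × 17/6 × 28.35 g/oz ÷ 200 g/cup ≈ 1.0 cup
panko: 3 tbsp × 17/6 ÷ 16 tbsp/cup × 60 g/cup ≈ 31.9 g
shredded cheddar: 6 tbsp × 17/6 = 17.0 tbsp
grated parmesan: (1 cup + 11 tbsp = 1.6875 cup) × 17/6 × 100 g/cup ≈ 478.1 g
diced carrots: 400 g × 17/6 ÷ 28.35 g/oz ≈ 40.0 oz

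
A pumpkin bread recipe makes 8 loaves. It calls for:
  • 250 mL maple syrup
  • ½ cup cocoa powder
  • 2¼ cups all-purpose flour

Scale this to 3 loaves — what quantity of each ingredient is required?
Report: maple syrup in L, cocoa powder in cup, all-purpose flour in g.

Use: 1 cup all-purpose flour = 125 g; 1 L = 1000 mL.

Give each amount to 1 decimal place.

Scaling factor: 3/8 = 0.375.
maple syrup: 250 mL × 3/8 ÷ 1000 mL/L ≈ 0.1 L
cocoa powder: 0.5 cup × 3/8 ≈ 0.2 cup
all-purpose flour: 2.25 cup × 3/8 × 125 g/cup ≈ 105.5 g

maple syrup: 0.1 L; cocoa powder: 0.2 cup; all-purpose flour: 105.5 g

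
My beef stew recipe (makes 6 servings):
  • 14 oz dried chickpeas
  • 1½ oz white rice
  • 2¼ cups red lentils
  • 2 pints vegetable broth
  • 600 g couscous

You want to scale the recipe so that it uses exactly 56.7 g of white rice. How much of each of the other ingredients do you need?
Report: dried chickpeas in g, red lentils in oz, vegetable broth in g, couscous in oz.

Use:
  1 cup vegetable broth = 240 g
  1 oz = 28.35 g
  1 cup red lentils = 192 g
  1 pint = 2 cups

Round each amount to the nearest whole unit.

dried chickpeas: 529 g; red lentils: 20 oz; vegetable broth: 1280 g; couscous: 28 oz

The original recipe has 42.525 g of white rice, so the scaling factor is 56.7 ÷ 42.525 = 4/3.
dried chickpeas: 14 oz × 4/3 × 28.35 g/oz ≈ 529 g
red lentils: 2.25 cup × 4/3 × 192 g/cup ÷ 28.35 g/oz ≈ 20 oz
vegetable broth: 2 pint × 4/3 × 2 cup/pint × 240 g/cup = 1280 g
couscous: 600 g × 4/3 ÷ 28.35 g/oz ≈ 28 oz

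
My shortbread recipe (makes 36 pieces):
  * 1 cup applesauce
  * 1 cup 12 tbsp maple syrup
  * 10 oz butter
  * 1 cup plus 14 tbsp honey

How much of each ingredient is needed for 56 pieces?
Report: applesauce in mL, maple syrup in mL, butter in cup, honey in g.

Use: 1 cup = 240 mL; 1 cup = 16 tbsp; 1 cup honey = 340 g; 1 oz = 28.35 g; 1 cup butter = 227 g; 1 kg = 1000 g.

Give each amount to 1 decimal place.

Scaling factor: 56/36 = 14/9.
applesauce: 1 cup × 14/9 × 240 mL/cup ≈ 373.3 mL
maple syrup: (1 cup + 12 tbsp = 1.75 cup) × 14/9 × 240 mL/cup ≈ 653.3 mL
butter: 10 oz × 14/9 × 28.35 g/oz ÷ 227 g/cup ≈ 1.9 cup
honey: (1 cup + 14 tbsp = 1.875 cup) × 14/9 × 340 g/cup ≈ 991.7 g

applesauce: 373.3 mL; maple syrup: 653.3 mL; butter: 1.9 cup; honey: 991.7 g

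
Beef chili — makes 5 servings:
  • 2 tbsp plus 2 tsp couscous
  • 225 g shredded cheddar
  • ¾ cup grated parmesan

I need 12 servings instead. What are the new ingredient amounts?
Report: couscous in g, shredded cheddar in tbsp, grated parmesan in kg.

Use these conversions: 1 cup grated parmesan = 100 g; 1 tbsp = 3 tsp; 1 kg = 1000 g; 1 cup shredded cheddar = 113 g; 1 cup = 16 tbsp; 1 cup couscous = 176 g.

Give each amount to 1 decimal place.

couscous: 70.4 g; shredded cheddar: 76.5 tbsp; grated parmesan: 0.2 kg

Scaling factor: 12/5 = 2.4.
couscous: (2 tbsp + 2 tsp = 8/3 tbsp) × 12/5 ÷ 16 tbsp/cup × 176 g/cup = 70.4 g
shredded cheddar: 225 g × 12/5 ÷ 113 g/cup × 16 tbsp/cup ≈ 76.5 tbsp
grated parmesan: 0.75 cup × 12/5 × 100 g/cup ÷ 1000 g/kg ≈ 0.2 kg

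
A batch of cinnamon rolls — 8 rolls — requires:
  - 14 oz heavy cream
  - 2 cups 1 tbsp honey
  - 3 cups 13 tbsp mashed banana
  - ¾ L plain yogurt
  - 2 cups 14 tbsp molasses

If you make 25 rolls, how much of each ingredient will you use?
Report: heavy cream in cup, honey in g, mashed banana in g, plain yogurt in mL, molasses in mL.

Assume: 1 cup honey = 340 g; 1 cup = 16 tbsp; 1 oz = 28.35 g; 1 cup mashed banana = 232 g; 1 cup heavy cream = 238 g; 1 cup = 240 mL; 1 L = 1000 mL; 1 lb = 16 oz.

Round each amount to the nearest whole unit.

heavy cream: 5 cup; honey: 2191 g; mashed banana: 2764 g; plain yogurt: 2344 mL; molasses: 2156 mL

Scaling factor: 25/8 = 3.125.
heavy cream: 14 oz × 25/8 × 28.35 g/oz ÷ 238 g/cup ≈ 5 cup
honey: (2 cup + 1 tbsp = 2.0625 cup) × 25/8 × 340 g/cup ≈ 2191 g
mashed banana: (3 cup + 13 tbsp = 3.8125 cup) × 25/8 × 232 g/cup ≈ 2764 g
plain yogurt: 0.75 L × 25/8 × 1000 mL/L ≈ 2344 mL
molasses: (2 cup + 14 tbsp = 2.875 cup) × 25/8 × 240 mL/cup ≈ 2156 mL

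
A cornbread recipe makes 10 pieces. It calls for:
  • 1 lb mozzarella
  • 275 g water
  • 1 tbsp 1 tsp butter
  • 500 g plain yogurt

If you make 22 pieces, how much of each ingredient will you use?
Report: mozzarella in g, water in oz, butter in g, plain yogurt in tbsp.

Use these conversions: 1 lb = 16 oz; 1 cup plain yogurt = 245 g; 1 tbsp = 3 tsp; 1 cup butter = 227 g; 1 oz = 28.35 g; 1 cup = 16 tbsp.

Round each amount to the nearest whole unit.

Scaling factor: 22/10 = 11/5 = 2.2.
mozzarella: 1 lb × 11/5 × 16 oz/lb × 28.35 g/oz ≈ 998 g
water: 275 g × 11/5 ÷ 28.35 g/oz ≈ 21 oz
butter: (1 tbsp + 1 tsp = 4/3 tbsp) × 11/5 ÷ 16 tbsp/cup × 227 g/cup ≈ 42 g
plain yogurt: 500 g × 11/5 ÷ 245 g/cup × 16 tbsp/cup ≈ 72 tbsp

mozzarella: 998 g; water: 21 oz; butter: 42 g; plain yogurt: 72 tbsp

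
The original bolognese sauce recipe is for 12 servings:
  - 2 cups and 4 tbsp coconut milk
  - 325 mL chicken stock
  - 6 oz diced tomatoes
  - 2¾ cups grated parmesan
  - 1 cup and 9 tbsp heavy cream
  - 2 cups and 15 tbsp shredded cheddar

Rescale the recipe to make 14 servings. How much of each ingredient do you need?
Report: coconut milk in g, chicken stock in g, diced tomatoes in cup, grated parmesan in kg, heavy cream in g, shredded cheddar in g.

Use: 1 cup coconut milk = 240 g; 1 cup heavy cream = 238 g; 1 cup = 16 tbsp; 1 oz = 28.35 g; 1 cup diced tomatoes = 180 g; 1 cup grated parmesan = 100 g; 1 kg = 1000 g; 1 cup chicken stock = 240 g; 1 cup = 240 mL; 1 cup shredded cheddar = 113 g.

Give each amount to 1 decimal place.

coconut milk: 630.0 g; chicken stock: 379.2 g; diced tomatoes: 1.1 cup; grated parmesan: 0.3 kg; heavy cream: 433.9 g; shredded cheddar: 387.3 g

Scaling factor: 14/12 = 7/6.
coconut milk: (2 cup + 4 tbsp = 2.25 cup) × 7/6 × 240 g/cup = 630.0 g
chicken stock: 325 mL × 7/6 ÷ 240 mL/cup × 240 g/cup ≈ 379.2 g
diced tomatoes: 6 oz × 7/6 × 28.35 g/oz ÷ 180 g/cup ≈ 1.1 cup
grated parmesan: 2.75 cup × 7/6 × 100 g/cup ÷ 1000 g/kg ≈ 0.3 kg
heavy cream: (1 cup + 9 tbsp = 1.5625 cup) × 7/6 × 238 g/cup ≈ 433.9 g
shredded cheddar: (2 cup + 15 tbsp = 2.9375 cup) × 7/6 × 113 g/cup ≈ 387.3 g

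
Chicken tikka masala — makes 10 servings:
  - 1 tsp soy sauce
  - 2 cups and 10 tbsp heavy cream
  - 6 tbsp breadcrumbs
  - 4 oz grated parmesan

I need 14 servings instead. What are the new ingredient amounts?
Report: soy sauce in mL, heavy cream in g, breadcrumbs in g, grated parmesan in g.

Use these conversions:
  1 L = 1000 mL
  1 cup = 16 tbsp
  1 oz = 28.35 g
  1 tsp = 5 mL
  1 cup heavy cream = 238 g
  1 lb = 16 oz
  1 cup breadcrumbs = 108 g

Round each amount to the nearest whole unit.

soy sauce: 7 mL; heavy cream: 875 g; breadcrumbs: 57 g; grated parmesan: 159 g

Scaling factor: 14/10 = 7/5 = 1.4.
soy sauce: 1 tsp × 7/5 × 5 mL/tsp = 7 mL
heavy cream: (2 cup + 10 tbsp = 2.625 cup) × 7/5 × 238 g/cup ≈ 875 g
breadcrumbs: 6 tbsp × 7/5 ÷ 16 tbsp/cup × 108 g/cup ≈ 57 g
grated parmesan: 4 oz × 7/5 × 28.35 g/oz ≈ 159 g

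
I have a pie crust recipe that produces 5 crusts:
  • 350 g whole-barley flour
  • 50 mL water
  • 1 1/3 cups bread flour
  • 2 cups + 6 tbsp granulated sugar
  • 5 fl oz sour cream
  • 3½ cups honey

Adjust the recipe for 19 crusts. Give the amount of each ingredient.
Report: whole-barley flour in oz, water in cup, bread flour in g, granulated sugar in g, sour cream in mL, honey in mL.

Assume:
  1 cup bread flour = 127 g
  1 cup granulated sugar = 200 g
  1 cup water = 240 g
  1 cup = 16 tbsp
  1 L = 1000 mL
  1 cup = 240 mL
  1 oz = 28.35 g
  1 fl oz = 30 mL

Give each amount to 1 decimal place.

whole-barley flour: 46.9 oz; water: 0.8 cup; bread flour: 643.5 g; granulated sugar: 1805.0 g; sour cream: 570.0 mL; honey: 3192.0 mL

Scaling factor: 19/5 = 3.8.
whole-barley flour: 350 g × 19/5 ÷ 28.35 g/oz ≈ 46.9 oz
water: 50 mL × 19/5 ÷ 240 mL/cup ≈ 0.8 cup
bread flour: 4/3 cup × 19/5 × 127 g/cup ≈ 643.5 g
granulated sugar: (2 cup + 6 tbsp = 2.375 cup) × 19/5 × 200 g/cup = 1805.0 g
sour cream: 5 fl oz × 19/5 × 30 mL/fl oz = 570.0 mL
honey: 3.5 cup × 19/5 × 240 mL/cup = 3192.0 mL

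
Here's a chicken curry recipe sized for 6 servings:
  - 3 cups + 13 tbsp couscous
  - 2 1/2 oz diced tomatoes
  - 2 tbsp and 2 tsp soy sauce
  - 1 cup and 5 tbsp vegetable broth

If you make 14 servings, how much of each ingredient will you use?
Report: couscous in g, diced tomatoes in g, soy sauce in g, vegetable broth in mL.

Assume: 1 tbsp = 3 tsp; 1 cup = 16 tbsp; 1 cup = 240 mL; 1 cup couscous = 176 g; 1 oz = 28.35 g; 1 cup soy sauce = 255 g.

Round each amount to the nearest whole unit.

Scaling factor: 14/6 = 7/3.
couscous: (3 cup + 13 tbsp = 3.8125 cup) × 7/3 × 176 g/cup ≈ 1566 g
diced tomatoes: 2.5 oz × 7/3 × 28.35 g/oz ≈ 165 g
soy sauce: (2 tbsp + 2 tsp = 8/3 tbsp) × 7/3 ÷ 16 tbsp/cup × 255 g/cup ≈ 99 g
vegetable broth: (1 cup + 5 tbsp = 1.3125 cup) × 7/3 × 240 mL/cup = 735 mL

couscous: 1566 g; diced tomatoes: 165 g; soy sauce: 99 g; vegetable broth: 735 mL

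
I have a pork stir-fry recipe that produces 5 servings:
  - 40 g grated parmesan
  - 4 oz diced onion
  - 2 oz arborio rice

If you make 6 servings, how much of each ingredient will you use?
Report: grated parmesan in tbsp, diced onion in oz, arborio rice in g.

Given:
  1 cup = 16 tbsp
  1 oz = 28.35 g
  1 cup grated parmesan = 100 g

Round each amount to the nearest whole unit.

Scaling factor: 6/5 = 1.2.
grated parmesan: 40 g × 6/5 ÷ 100 g/cup × 16 tbsp/cup ≈ 8 tbsp
diced onion: 4 oz × 6/5 ≈ 5 oz
arborio rice: 2 oz × 6/5 × 28.35 g/oz ≈ 68 g

grated parmesan: 8 tbsp; diced onion: 5 oz; arborio rice: 68 g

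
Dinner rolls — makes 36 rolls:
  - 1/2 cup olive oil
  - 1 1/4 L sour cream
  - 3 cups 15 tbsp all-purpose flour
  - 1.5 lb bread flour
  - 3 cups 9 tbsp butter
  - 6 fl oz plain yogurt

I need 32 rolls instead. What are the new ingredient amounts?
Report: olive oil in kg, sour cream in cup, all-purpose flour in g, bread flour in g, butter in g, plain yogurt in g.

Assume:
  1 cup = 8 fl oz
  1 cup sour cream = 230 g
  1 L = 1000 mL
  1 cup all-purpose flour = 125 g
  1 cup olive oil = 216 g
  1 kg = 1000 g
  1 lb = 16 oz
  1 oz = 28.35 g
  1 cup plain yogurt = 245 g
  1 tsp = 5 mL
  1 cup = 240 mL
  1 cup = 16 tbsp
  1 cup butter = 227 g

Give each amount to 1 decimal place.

olive oil: 0.1 kg; sour cream: 4.6 cup; all-purpose flour: 437.5 g; bread flour: 604.8 g; butter: 718.8 g; plain yogurt: 163.3 g

Scaling factor: 32/36 = 8/9.
olive oil: 0.5 cup × 8/9 × 216 g/cup ÷ 1000 g/kg ≈ 0.1 kg
sour cream: 1.25 L × 8/9 × 1000 mL/L ÷ 240 mL/cup ≈ 4.6 cup
all-purpose flour: (3 cup + 15 tbsp = 3.9375 cup) × 8/9 × 125 g/cup = 437.5 g
bread flour: 1.5 lb × 8/9 × 16 oz/lb × 28.35 g/oz = 604.8 g
butter: (3 cup + 9 tbsp = 3.5625 cup) × 8/9 × 227 g/cup ≈ 718.8 g
plain yogurt: 6 fl oz × 8/9 ÷ 8 fl oz/cup × 245 g/cup ≈ 163.3 g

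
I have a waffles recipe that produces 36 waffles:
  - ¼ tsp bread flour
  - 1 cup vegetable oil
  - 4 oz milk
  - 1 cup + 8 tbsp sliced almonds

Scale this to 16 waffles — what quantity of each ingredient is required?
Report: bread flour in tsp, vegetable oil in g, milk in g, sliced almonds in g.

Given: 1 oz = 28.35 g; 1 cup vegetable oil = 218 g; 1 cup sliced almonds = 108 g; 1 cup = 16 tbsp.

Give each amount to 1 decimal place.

bread flour: 0.1 tsp; vegetable oil: 96.9 g; milk: 50.4 g; sliced almonds: 72.0 g

Scaling factor: 16/36 = 4/9.
bread flour: 0.25 tsp × 4/9 ≈ 0.1 tsp
vegetable oil: 1 cup × 4/9 × 218 g/cup ≈ 96.9 g
milk: 4 oz × 4/9 × 28.35 g/oz = 50.4 g
sliced almonds: (1 cup + 8 tbsp = 1.5 cup) × 4/9 × 108 g/cup = 72.0 g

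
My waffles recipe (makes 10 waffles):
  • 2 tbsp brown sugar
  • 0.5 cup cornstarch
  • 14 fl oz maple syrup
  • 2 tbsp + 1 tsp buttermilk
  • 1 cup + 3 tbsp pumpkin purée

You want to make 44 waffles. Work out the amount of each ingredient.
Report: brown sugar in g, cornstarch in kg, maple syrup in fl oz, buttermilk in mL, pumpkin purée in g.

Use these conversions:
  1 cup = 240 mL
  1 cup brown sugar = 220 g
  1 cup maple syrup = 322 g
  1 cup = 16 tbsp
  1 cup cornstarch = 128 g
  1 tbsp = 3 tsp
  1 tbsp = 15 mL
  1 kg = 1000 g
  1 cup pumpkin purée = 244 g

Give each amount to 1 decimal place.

Scaling factor: 44/10 = 22/5 = 4.4.
brown sugar: 2 tbsp × 22/5 ÷ 16 tbsp/cup × 220 g/cup = 121.0 g
cornstarch: 0.5 cup × 22/5 × 128 g/cup ÷ 1000 g/kg ≈ 0.3 kg
maple syrup: 14 fl oz × 22/5 = 61.6 fl oz
buttermilk: (2 tbsp + 1 tsp = 7/3 tbsp) × 22/5 × 15 mL/tbsp = 154.0 mL
pumpkin purée: (1 cup + 3 tbsp = 1.1875 cup) × 22/5 × 244 g/cup = 1274.9 g

brown sugar: 121.0 g; cornstarch: 0.3 kg; maple syrup: 61.6 fl oz; buttermilk: 154.0 mL; pumpkin purée: 1274.9 g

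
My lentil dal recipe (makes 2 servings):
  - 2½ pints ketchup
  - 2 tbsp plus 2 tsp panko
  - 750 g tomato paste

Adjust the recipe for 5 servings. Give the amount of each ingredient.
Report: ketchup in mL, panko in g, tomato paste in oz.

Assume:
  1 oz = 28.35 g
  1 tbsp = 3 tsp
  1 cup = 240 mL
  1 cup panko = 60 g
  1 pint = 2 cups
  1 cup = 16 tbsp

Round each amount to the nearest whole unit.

ketchup: 3000 mL; panko: 25 g; tomato paste: 66 oz

Scaling factor: 5/2 = 2.5.
ketchup: 2.5 pint × 5/2 × 2 cup/pint × 240 mL/cup = 3000 mL
panko: (2 tbsp + 2 tsp = 8/3 tbsp) × 5/2 ÷ 16 tbsp/cup × 60 g/cup = 25 g
tomato paste: 750 g × 5/2 ÷ 28.35 g/oz ≈ 66 oz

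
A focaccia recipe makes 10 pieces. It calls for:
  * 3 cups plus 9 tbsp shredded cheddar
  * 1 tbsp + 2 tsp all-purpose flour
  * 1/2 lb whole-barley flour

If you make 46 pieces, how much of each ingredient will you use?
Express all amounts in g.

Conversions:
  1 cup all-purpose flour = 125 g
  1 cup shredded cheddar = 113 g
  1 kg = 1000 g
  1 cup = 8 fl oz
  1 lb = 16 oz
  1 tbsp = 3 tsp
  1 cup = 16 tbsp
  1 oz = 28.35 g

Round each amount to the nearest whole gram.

shredded cheddar: 1852 g; all-purpose flour: 60 g; whole-barley flour: 1043 g

Scaling factor: 46/10 = 23/5 = 4.6.
shredded cheddar: (3 cup + 9 tbsp = 3.5625 cup) × 23/5 × 113 g/cup ≈ 1852 g
all-purpose flour: (1 tbsp + 2 tsp = 5/3 tbsp) × 23/5 ÷ 16 tbsp/cup × 125 g/cup ≈ 60 g
whole-barley flour: 0.5 lb × 23/5 × 16 oz/lb × 28.35 g/oz ≈ 1043 g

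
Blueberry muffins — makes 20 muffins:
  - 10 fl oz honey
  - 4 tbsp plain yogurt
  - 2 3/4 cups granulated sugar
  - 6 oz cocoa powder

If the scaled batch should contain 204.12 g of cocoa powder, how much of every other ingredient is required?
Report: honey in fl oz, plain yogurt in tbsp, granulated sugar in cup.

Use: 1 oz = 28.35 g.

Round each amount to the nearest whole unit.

honey: 12 fl oz; plain yogurt: 5 tbsp; granulated sugar: 3 cup

The original recipe has 170.1 g of cocoa powder, so the scaling factor is 204.12 ÷ 170.1 = 6/5 = 1.2.
honey: 10 fl oz × 6/5 = 12 fl oz
plain yogurt: 4 tbsp × 6/5 ≈ 5 tbsp
granulated sugar: 2.75 cup × 6/5 ≈ 3 cup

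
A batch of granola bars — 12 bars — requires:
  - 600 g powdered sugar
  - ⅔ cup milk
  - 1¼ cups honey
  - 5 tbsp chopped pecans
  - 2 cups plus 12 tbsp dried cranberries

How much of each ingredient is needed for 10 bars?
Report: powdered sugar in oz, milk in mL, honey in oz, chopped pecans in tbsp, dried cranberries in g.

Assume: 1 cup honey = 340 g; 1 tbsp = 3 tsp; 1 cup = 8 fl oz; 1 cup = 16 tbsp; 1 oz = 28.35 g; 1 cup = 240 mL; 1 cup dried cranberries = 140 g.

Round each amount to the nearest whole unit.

Scaling factor: 10/12 = 5/6.
powdered sugar: 600 g × 5/6 ÷ 28.35 g/oz ≈ 18 oz
milk: 2/3 cup × 5/6 × 240 mL/cup ≈ 133 mL
honey: 1.25 cup × 5/6 × 340 g/cup ÷ 28.35 g/oz ≈ 12 oz
chopped pecans: 5 tbsp × 5/6 ≈ 4 tbsp
dried cranberries: (2 cup + 12 tbsp = 2.75 cup) × 5/6 × 140 g/cup ≈ 321 g

powdered sugar: 18 oz; milk: 133 mL; honey: 12 oz; chopped pecans: 4 tbsp; dried cranberries: 321 g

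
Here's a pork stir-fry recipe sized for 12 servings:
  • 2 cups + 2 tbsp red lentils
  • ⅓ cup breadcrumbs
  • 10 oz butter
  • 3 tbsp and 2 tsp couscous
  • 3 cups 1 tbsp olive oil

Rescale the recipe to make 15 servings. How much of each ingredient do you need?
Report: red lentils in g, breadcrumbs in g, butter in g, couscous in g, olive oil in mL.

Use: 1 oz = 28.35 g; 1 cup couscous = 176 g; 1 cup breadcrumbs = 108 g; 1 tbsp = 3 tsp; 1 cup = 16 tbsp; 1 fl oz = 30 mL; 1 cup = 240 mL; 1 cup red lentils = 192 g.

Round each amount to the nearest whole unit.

Scaling factor: 15/12 = 5/4 = 1.25.
red lentils: (2 cup + 2 tbsp = 2.125 cup) × 5/4 × 192 g/cup = 510 g
breadcrumbs: 1/3 cup × 5/4 × 108 g/cup = 45 g
butter: 10 oz × 5/4 × 28.35 g/oz ≈ 354 g
couscous: (3 tbsp + 2 tsp = 11/3 tbsp) × 5/4 ÷ 16 tbsp/cup × 176 g/cup ≈ 50 g
olive oil: (3 cup + 1 tbsp = 3.0625 cup) × 5/4 × 240 mL/cup ≈ 919 mL

red lentils: 510 g; breadcrumbs: 45 g; butter: 354 g; couscous: 50 g; olive oil: 919 mL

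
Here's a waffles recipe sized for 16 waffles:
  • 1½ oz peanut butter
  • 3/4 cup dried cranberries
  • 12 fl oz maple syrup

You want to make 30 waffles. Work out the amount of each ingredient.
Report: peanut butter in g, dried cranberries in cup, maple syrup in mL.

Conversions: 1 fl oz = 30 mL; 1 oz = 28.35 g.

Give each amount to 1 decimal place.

Scaling factor: 30/16 = 15/8 = 1.875.
peanut butter: 1.5 oz × 15/8 × 28.35 g/oz ≈ 79.7 g
dried cranberries: 0.75 cup × 15/8 ≈ 1.4 cup
maple syrup: 12 fl oz × 15/8 × 30 mL/fl oz = 675.0 mL

peanut butter: 79.7 g; dried cranberries: 1.4 cup; maple syrup: 675.0 mL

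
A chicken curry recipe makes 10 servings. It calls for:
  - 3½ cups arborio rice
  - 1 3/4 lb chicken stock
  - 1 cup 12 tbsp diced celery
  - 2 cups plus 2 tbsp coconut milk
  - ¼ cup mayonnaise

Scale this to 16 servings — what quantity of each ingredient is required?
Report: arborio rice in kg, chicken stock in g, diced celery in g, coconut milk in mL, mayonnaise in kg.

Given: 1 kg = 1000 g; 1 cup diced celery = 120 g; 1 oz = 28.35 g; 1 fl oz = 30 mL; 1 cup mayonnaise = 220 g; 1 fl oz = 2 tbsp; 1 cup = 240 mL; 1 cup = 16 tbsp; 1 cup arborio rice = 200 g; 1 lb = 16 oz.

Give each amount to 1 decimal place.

arborio rice: 1.1 kg; chicken stock: 1270.1 g; diced celery: 336.0 g; coconut milk: 816.0 mL; mayonnaise: 0.1 kg

Scaling factor: 16/10 = 8/5 = 1.6.
arborio rice: 3.5 cup × 8/5 × 200 g/cup ÷ 1000 g/kg ≈ 1.1 kg
chicken stock: 1.75 lb × 8/5 × 16 oz/lb × 28.35 g/oz ≈ 1270.1 g
diced celery: (1 cup + 12 tbsp = 1.75 cup) × 8/5 × 120 g/cup = 336.0 g
coconut milk: (2 cup + 2 tbsp = 2.125 cup) × 8/5 × 240 mL/cup = 816.0 mL
mayonnaise: 0.25 cup × 8/5 × 220 g/cup ÷ 1000 g/kg ≈ 0.1 kg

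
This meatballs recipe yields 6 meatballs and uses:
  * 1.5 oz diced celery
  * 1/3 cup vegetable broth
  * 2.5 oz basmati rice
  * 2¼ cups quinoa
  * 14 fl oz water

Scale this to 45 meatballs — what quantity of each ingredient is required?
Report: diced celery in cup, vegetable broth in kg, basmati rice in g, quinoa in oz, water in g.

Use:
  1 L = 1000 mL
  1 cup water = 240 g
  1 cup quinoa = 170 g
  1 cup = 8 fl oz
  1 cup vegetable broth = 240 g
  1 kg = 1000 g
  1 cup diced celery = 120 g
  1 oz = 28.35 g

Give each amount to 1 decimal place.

Scaling factor: 45/6 = 15/2 = 7.5.
diced celery: 1.5 oz × 15/2 × 28.35 g/oz ÷ 120 g/cup ≈ 2.7 cup
vegetable broth: 1/3 cup × 15/2 × 240 g/cup ÷ 1000 g/kg = 0.6 kg
basmati rice: 2.5 oz × 15/2 × 28.35 g/oz ≈ 531.6 g
quinoa: 2.25 cup × 15/2 × 170 g/cup ÷ 28.35 g/oz ≈ 101.2 oz
water: 14 fl oz × 15/2 ÷ 8 fl oz/cup × 240 g/cup = 3150.0 g

diced celery: 2.7 cup; vegetable broth: 0.6 kg; basmati rice: 531.6 g; quinoa: 101.2 oz; water: 3150.0 g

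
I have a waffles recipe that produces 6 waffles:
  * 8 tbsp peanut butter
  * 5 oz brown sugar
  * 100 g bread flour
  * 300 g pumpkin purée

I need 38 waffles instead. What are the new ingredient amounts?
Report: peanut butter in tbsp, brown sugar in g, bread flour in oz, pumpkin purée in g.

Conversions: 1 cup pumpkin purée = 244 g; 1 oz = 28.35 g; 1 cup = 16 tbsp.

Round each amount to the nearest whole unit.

Scaling factor: 38/6 = 19/3.
peanut butter: 8 tbsp × 19/3 ≈ 51 tbsp
brown sugar: 5 oz × 19/3 × 28.35 g/oz ≈ 898 g
bread flour: 100 g × 19/3 ÷ 28.35 g/oz ≈ 22 oz
pumpkin purée: 300 g × 19/3 = 1900 g

peanut butter: 51 tbsp; brown sugar: 898 g; bread flour: 22 oz; pumpkin purée: 1900 g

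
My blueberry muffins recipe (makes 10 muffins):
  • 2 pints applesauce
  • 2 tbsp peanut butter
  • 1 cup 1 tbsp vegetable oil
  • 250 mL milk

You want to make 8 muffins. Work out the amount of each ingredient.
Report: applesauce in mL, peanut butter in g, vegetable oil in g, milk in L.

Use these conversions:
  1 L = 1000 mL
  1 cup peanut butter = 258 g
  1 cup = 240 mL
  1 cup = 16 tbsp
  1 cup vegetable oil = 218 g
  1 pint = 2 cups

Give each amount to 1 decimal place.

Scaling factor: 8/10 = 4/5 = 0.8.
applesauce: 2 pint × 4/5 × 2 cup/pint × 240 mL/cup = 768.0 mL
peanut butter: 2 tbsp × 4/5 ÷ 16 tbsp/cup × 258 g/cup = 25.8 g
vegetable oil: (1 cup + 1 tbsp = 1.0625 cup) × 4/5 × 218 g/cup = 185.3 g
milk: 250 mL × 4/5 ÷ 1000 mL/L = 0.2 L

applesauce: 768.0 mL; peanut butter: 25.8 g; vegetable oil: 185.3 g; milk: 0.2 L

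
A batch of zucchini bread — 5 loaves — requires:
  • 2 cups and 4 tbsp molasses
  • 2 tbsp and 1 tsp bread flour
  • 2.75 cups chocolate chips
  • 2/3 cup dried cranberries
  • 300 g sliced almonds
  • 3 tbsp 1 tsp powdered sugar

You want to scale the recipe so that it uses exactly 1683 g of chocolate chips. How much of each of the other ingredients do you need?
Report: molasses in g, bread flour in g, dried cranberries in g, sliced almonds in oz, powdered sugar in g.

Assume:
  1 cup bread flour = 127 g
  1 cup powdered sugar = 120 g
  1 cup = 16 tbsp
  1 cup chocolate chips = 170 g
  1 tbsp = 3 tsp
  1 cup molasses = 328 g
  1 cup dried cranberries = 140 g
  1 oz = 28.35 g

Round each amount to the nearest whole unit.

molasses: 2657 g; bread flour: 67 g; dried cranberries: 336 g; sliced almonds: 38 oz; powdered sugar: 90 g

The original recipe has 467.5 g of chocolate chips, so the scaling factor is 1683 ÷ 467.5 = 18/5 = 3.6.
molasses: (2 cup + 4 tbsp = 2.25 cup) × 18/5 × 328 g/cup ≈ 2657 g
bread flour: (2 tbsp + 1 tsp = 7/3 tbsp) × 18/5 ÷ 16 tbsp/cup × 127 g/cup ≈ 67 g
dried cranberries: 2/3 cup × 18/5 × 140 g/cup = 336 g
sliced almonds: 300 g × 18/5 ÷ 28.35 g/oz ≈ 38 oz
powdered sugar: (3 tbsp + 1 tsp = 10/3 tbsp) × 18/5 ÷ 16 tbsp/cup × 120 g/cup = 90 g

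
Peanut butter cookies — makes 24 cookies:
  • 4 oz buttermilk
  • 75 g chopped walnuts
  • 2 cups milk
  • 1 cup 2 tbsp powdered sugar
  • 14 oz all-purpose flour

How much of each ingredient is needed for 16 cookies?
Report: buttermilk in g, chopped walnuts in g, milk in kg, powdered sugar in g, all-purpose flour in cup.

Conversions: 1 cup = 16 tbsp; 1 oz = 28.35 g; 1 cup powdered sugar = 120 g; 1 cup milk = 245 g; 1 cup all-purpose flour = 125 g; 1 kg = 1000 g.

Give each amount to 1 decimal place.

Scaling factor: 16/24 = 2/3.
buttermilk: 4 oz × 2/3 × 28.35 g/oz = 75.6 g
chopped walnuts: 75 g × 2/3 = 50.0 g
milk: 2 cup × 2/3 × 245 g/cup ÷ 1000 g/kg ≈ 0.3 kg
powdered sugar: (1 cup + 2 tbsp = 1.125 cup) × 2/3 × 120 g/cup = 90.0 g
all-purpose flour: 14 oz × 2/3 × 28.35 g/oz ÷ 125 g/cup ≈ 2.1 cup

buttermilk: 75.6 g; chopped walnuts: 50.0 g; milk: 0.3 kg; powdered sugar: 90.0 g; all-purpose flour: 2.1 cup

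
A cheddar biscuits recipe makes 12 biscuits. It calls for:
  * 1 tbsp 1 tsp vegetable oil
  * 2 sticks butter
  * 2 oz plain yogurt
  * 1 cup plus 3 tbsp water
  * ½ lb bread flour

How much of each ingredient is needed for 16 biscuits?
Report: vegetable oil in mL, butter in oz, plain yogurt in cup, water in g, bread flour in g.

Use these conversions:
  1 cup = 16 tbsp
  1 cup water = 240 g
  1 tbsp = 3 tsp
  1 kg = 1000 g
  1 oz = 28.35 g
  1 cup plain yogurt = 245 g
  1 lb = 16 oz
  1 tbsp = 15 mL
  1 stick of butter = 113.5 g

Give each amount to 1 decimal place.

vegetable oil: 26.7 mL; butter: 10.7 oz; plain yogurt: 0.3 cup; water: 380.0 g; bread flour: 302.4 g

Scaling factor: 16/12 = 4/3.
vegetable oil: (1 tbsp + 1 tsp = 4/3 tbsp) × 4/3 × 15 mL/tbsp ≈ 26.7 mL
butter: 2 stick × 4/3 × 113.5 g/stick ÷ 28.35 g/oz ≈ 10.7 oz
plain yogurt: 2 oz × 4/3 × 28.35 g/oz ÷ 245 g/cup ≈ 0.3 cup
water: (1 cup + 3 tbsp = 1.1875 cup) × 4/3 × 240 g/cup = 380.0 g
bread flour: 0.5 lb × 4/3 × 16 oz/lb × 28.35 g/oz = 302.4 g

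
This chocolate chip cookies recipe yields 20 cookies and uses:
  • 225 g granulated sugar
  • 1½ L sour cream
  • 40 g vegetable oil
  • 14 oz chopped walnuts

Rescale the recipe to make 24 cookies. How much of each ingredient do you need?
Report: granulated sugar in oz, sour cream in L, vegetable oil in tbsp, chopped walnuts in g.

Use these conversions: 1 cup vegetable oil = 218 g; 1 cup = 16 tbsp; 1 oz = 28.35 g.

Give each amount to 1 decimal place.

Scaling factor: 24/20 = 6/5 = 1.2.
granulated sugar: 225 g × 6/5 ÷ 28.35 g/oz ≈ 9.5 oz
sour cream: 1.5 L × 6/5 = 1.8 L
vegetable oil: 40 g × 6/5 ÷ 218 g/cup × 16 tbsp/cup ≈ 3.5 tbsp
chopped walnuts: 14 oz × 6/5 × 28.35 g/oz ≈ 476.3 g

granulated sugar: 9.5 oz; sour cream: 1.8 L; vegetable oil: 3.5 tbsp; chopped walnuts: 476.3 g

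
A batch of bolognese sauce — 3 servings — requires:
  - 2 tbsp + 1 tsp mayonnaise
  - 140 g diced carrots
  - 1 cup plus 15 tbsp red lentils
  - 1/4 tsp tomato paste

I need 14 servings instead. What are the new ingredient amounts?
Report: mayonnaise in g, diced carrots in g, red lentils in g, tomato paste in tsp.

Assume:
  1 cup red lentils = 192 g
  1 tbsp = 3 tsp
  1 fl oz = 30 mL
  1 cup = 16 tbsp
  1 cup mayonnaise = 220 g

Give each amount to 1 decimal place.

Scaling factor: 14/3.
mayonnaise: (2 tbsp + 1 tsp = 7/3 tbsp) × 14/3 ÷ 16 tbsp/cup × 220 g/cup ≈ 149.7 g
diced carrots: 140 g × 14/3 ≈ 653.3 g
red lentils: (1 cup + 15 tbsp = 1.9375 cup) × 14/3 × 192 g/cup = 1736.0 g
tomato paste: 0.25 tsp × 14/3 ≈ 1.2 tsp

mayonnaise: 149.7 g; diced carrots: 653.3 g; red lentils: 1736.0 g; tomato paste: 1.2 tsp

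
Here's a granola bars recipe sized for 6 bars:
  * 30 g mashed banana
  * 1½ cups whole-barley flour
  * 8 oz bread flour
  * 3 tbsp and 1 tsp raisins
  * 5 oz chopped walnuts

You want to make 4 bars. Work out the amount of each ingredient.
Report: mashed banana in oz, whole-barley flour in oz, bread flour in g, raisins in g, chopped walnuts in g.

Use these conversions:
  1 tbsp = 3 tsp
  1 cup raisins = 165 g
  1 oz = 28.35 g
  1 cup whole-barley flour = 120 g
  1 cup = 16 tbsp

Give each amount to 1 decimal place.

mashed banana: 0.7 oz; whole-barley flour: 4.2 oz; bread flour: 151.2 g; raisins: 22.9 g; chopped walnuts: 94.5 g

Scaling factor: 4/6 = 2/3.
mashed banana: 30 g × 2/3 ÷ 28.35 g/oz ≈ 0.7 oz
whole-barley flour: 1.5 cup × 2/3 × 120 g/cup ÷ 28.35 g/oz ≈ 4.2 oz
bread flour: 8 oz × 2/3 × 28.35 g/oz = 151.2 g
raisins: (3 tbsp + 1 tsp = 10/3 tbsp) × 2/3 ÷ 16 tbsp/cup × 165 g/cup ≈ 22.9 g
chopped walnuts: 5 oz × 2/3 × 28.35 g/oz = 94.5 g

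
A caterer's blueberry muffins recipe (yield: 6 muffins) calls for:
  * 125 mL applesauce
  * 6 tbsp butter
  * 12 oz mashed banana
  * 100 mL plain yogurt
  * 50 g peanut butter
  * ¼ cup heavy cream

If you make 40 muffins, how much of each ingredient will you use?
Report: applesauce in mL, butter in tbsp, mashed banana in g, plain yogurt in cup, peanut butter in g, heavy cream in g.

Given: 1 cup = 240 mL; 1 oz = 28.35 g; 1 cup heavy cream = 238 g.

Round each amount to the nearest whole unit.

applesauce: 833 mL; butter: 40 tbsp; mashed banana: 2268 g; plain yogurt: 3 cup; peanut butter: 333 g; heavy cream: 397 g

Scaling factor: 40/6 = 20/3.
applesauce: 125 mL × 20/3 ≈ 833 mL
butter: 6 tbsp × 20/3 = 40 tbsp
mashed banana: 12 oz × 20/3 × 28.35 g/oz = 2268 g
plain yogurt: 100 mL × 20/3 ÷ 240 mL/cup ≈ 3 cup
peanut butter: 50 g × 20/3 ≈ 333 g
heavy cream: 0.25 cup × 20/3 × 238 g/cup ≈ 397 g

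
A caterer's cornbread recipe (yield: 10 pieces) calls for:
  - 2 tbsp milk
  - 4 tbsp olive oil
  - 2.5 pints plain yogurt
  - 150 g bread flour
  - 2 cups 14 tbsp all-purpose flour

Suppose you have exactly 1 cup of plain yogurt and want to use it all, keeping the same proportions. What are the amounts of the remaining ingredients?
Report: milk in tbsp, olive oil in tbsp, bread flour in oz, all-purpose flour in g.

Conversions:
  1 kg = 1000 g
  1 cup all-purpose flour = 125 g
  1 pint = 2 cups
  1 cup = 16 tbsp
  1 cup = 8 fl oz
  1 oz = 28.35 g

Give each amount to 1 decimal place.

milk: 0.4 tbsp; olive oil: 0.8 tbsp; bread flour: 1.1 oz; all-purpose flour: 71.9 g

The original recipe has 5 cup of plain yogurt, so the scaling factor is 1 ÷ 5 = 1/5 = 0.2.
milk: 2 tbsp × 1/5 = 0.4 tbsp
olive oil: 4 tbsp × 1/5 = 0.8 tbsp
bread flour: 150 g × 1/5 ÷ 28.35 g/oz ≈ 1.1 oz
all-purpose flour: (2 cup + 14 tbsp = 2.875 cup) × 1/5 × 125 g/cup ≈ 71.9 g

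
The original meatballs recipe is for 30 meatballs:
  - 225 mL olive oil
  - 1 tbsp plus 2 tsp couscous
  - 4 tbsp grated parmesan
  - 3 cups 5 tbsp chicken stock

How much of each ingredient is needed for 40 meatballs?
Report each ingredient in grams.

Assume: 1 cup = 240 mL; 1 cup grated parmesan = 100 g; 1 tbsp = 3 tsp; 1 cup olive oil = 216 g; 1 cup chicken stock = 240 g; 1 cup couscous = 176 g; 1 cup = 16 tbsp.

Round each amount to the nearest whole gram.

olive oil: 270 g; couscous: 24 g; grated parmesan: 33 g; chicken stock: 1060 g

Scaling factor: 40/30 = 4/3.
olive oil: 225 mL × 4/3 ÷ 240 mL/cup × 216 g/cup = 270 g
couscous: (1 tbsp + 2 tsp = 5/3 tbsp) × 4/3 ÷ 16 tbsp/cup × 176 g/cup ≈ 24 g
grated parmesan: 4 tbsp × 4/3 ÷ 16 tbsp/cup × 100 g/cup ≈ 33 g
chicken stock: (3 cup + 5 tbsp = 3.3125 cup) × 4/3 × 240 g/cup = 1060 g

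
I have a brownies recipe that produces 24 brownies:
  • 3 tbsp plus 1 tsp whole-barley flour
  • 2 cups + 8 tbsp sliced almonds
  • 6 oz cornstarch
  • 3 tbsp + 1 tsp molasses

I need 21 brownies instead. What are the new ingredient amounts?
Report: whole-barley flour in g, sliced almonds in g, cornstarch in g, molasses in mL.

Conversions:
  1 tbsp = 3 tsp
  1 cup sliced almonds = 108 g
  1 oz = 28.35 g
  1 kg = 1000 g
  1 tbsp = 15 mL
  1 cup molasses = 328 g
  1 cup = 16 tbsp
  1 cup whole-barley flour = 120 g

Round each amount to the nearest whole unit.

whole-barley flour: 22 g; sliced almonds: 236 g; cornstarch: 149 g; molasses: 44 mL

Scaling factor: 21/24 = 7/8 = 0.875.
whole-barley flour: (3 tbsp + 1 tsp = 10/3 tbsp) × 7/8 ÷ 16 tbsp/cup × 120 g/cup ≈ 22 g
sliced almonds: (2 cup + 8 tbsp = 2.5 cup) × 7/8 × 108 g/cup ≈ 236 g
cornstarch: 6 oz × 7/8 × 28.35 g/oz ≈ 149 g
molasses: (3 tbsp + 1 tsp = 10/3 tbsp) × 7/8 × 15 mL/tbsp ≈ 44 mL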